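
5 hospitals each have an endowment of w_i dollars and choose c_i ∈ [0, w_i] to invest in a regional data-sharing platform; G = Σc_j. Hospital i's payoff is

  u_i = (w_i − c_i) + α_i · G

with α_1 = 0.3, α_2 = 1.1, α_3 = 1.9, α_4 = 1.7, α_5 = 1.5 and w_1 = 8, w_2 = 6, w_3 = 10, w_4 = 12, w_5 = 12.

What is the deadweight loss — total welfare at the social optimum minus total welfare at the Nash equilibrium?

∂u_i/∂c_i = α_i − 1, so hospital i contributes w_i if α_i > 1, else 0.
α_i > 1 for i ∈ {2, 3, 4, 5}; NE contributions (0, 6, 10, 12, 12), G = 40.
W^NE = Σw_i − G^NE + (Σα_i)·G^NE = 48 + 5.5·40 = 268.
Planner: ∂(Σu_j)/∂c_i = Σα_j − 1 = 5.5 > 0, so everyone contributes w_i; G^SO = 48, W^SO = 48 + 5.5·48 = 312.
Deadweight loss = 44.

44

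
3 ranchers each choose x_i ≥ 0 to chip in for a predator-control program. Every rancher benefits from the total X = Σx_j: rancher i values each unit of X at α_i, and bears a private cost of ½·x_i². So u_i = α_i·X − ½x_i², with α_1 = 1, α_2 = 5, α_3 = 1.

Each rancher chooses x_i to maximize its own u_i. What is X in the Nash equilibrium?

7

Rancher i's FOC: ∂u_i/∂x_i = α_i − x_i = 0, so x_i* = α_i.
NE contributions = (1, 5, 1); X = 7.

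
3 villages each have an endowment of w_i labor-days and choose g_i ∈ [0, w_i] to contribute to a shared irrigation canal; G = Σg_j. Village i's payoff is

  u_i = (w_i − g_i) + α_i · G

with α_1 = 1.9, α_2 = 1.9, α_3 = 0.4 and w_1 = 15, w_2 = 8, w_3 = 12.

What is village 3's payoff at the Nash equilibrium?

21.2

∂u_i/∂g_i = α_i − 1, so village i contributes w_i if α_i > 1, else 0.
α_i > 1 for i ∈ {1, 2}; NE contributions (15, 8, 0), G = 23.
u_3 = (12 − 0) + 0.4·23 = 21.2.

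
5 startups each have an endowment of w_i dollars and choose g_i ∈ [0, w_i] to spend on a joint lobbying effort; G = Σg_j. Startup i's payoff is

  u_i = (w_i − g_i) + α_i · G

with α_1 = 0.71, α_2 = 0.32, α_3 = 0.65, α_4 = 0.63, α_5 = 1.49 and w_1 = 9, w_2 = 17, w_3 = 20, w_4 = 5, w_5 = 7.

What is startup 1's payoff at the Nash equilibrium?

∂u_i/∂g_i = α_i − 1, so startup i contributes w_i if α_i > 1, else 0.
α_i > 1 for i ∈ {5}; NE contributions (0, 0, 0, 0, 7), G = 7.
u_1 = (9 − 0) + 0.71·7 = 13.97.

13.97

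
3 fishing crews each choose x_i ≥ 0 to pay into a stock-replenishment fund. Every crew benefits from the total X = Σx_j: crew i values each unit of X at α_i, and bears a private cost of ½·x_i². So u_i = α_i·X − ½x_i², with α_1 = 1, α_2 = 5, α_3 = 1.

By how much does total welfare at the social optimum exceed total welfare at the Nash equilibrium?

38

Crew i's FOC: ∂u_i/∂x_i = α_i − x_i = 0, so x_i* = α_i.
NE contributions = (1, 5, 1); X = 7.
W^NE = (Σα)·X − ½Σα_i² = 7² − ½·27 = 35.5.
Planner sets x_i = Σα_j = 7 for every i, so X^SO = 3·7 = 21.
W^SO = (Σα)·X^SO − ½·3·(Σα)² = (3/2)·7² = 73.5.
Deadweight loss = W^SO − W^NE = 38.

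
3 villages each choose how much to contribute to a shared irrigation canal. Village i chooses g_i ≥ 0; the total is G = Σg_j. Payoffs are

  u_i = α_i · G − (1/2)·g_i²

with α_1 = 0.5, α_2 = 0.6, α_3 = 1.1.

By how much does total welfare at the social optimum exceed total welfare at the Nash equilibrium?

3.33

Village i's FOC: ∂u_i/∂g_i = α_i − g_i = 0, so g_i* = α_i.
NE contributions = (0.5, 0.6, 1.1); G = 2.2.
W^NE = (Σα)·G − ½Σα_i² = 2.2² − ½·1.82 = 3.93.
Planner sets g_i = Σα_j = 2.2 for every i, so G^SO = 3·2.2 = 6.6.
W^SO = (Σα)·G^SO − ½·3·(Σα)² = (3/2)·2.2² = 7.26.
Deadweight loss = W^SO − W^NE = 3.33.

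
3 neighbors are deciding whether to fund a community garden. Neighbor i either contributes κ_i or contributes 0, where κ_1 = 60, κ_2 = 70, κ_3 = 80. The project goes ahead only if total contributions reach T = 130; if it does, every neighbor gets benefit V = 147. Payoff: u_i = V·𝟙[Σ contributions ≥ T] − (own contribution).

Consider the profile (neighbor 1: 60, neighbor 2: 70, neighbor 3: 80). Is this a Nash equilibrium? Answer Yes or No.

No

Total = 210 ≥ 130: provided.
Neighbor 1 (pledges 60, payoff 87): dropping to 0 → total 150, payoff 147. Profitable deviation.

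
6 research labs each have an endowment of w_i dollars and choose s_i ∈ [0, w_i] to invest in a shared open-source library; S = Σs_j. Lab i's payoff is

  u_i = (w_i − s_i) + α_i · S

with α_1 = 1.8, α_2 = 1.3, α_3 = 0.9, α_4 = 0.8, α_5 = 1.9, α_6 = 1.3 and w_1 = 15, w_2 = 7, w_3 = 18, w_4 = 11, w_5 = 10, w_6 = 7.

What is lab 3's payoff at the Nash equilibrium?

53.1

∂u_i/∂s_i = α_i − 1, so lab i contributes w_i if α_i > 1, else 0.
α_i > 1 for i ∈ {1, 2, 5, 6}; NE contributions (15, 7, 0, 0, 10, 7), S = 39.
u_3 = (18 − 0) + 0.9·39 = 53.1.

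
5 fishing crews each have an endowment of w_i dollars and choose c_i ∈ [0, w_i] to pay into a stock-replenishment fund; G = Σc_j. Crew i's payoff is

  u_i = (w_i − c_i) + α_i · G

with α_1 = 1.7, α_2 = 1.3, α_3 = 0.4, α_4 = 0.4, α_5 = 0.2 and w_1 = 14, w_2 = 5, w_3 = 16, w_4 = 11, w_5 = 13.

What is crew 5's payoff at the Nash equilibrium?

∂u_i/∂c_i = α_i − 1, so crew i contributes w_i if α_i > 1, else 0.
α_i > 1 for i ∈ {1, 2}; NE contributions (14, 5, 0, 0, 0), G = 19.
u_5 = (13 − 0) + 0.2·19 = 16.8.

16.8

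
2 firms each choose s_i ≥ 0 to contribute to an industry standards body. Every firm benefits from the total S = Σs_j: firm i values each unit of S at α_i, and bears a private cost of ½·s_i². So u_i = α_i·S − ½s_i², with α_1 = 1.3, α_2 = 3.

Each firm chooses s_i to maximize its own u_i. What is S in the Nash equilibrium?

Firm i's FOC: ∂u_i/∂s_i = α_i − s_i = 0, so s_i* = α_i.
NE contributions = (1.3, 3); S = 4.3.

4.3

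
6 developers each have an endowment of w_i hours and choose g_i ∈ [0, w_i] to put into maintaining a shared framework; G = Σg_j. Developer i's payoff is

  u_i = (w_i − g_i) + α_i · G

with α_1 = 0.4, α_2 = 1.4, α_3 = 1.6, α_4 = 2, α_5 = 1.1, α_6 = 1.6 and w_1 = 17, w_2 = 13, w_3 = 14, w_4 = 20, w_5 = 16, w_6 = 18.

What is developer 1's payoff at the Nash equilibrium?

49.4

∂u_i/∂g_i = α_i − 1, so developer i contributes w_i if α_i > 1, else 0.
α_i > 1 for i ∈ {2, 3, 4, 5, 6}; NE contributions (0, 13, 14, 20, 16, 18), G = 81.
u_1 = (17 − 0) + 0.4·81 = 49.4.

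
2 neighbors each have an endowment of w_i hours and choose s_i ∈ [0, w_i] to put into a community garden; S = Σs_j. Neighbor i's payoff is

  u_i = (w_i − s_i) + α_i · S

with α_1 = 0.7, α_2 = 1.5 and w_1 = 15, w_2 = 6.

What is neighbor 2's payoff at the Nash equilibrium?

9

∂u_i/∂s_i = α_i − 1, so neighbor i contributes w_i if α_i > 1, else 0.
α_i > 1 for i ∈ {2}; NE contributions (0, 6), S = 6.
u_2 = (6 − 6) + 1.5·6 = 9.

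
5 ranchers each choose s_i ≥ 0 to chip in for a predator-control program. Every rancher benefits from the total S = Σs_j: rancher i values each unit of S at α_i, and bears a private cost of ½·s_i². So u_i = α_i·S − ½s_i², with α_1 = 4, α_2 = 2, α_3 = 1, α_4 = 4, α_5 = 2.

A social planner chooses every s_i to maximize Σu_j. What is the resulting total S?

Planner FOC: ∂(Σu_j)/∂s_i = (Σα_j) − s_i = 0, so s_i^SO = Σα_j = 13 for every i; S^SO = 65.

65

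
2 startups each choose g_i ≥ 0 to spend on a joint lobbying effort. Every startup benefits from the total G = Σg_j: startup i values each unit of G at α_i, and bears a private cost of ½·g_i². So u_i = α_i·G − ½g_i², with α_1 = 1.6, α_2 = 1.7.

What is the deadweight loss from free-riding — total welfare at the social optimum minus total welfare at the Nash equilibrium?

2.725

Startup i's FOC: ∂u_i/∂g_i = α_i − g_i = 0, so g_i* = α_i.
NE contributions = (1.6, 1.7); G = 3.3.
W^NE = (Σα)·G − ½Σα_i² = 3.3² − ½·5.45 = 8.165.
Planner sets g_i = Σα_j = 3.3 for every i, so G^SO = 2·3.3 = 6.6.
W^SO = (Σα)·G^SO − ½·2·(Σα)² = (2/2)·3.3² = 10.89.
Deadweight loss = W^SO − W^NE = 2.725.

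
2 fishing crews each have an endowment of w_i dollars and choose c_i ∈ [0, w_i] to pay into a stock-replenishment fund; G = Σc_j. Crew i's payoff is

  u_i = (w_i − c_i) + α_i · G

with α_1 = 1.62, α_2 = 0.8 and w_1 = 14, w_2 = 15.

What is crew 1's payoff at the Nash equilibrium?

∂u_i/∂c_i = α_i − 1, so crew i contributes w_i if α_i > 1, else 0.
α_i > 1 for i ∈ {1}; NE contributions (14, 0), G = 14.
u_1 = (14 − 14) + 1.62·14 = 22.68.

22.68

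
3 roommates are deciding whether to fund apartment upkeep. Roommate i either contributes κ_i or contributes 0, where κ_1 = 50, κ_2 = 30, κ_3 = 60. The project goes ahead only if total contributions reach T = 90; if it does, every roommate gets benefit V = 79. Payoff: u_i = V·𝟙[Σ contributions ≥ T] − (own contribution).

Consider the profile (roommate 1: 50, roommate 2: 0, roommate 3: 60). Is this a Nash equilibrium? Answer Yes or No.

Yes

Total = 110 ≥ 90: provided.
Roommate 1 (pledges 50, payoff 29): dropping to 0 → total 60, payoff 0. No gain.
Roommate 2 (pledges 0, payoff 79): pledging 30 → total 140, payoff 49. No gain.
Roommate 3 (pledges 60, payoff 19): dropping to 0 → total 50, payoff 0. No gain.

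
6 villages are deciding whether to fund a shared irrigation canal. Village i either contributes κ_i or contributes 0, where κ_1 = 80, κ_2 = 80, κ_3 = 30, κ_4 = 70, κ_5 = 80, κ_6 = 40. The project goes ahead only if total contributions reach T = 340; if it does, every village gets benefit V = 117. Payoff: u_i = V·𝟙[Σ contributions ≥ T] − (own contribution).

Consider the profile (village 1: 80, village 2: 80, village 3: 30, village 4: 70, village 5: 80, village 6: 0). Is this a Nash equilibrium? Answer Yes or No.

Total = 340 ≥ 340: provided.
Village 1 (pledges 80, payoff 37): dropping to 0 → total 260, payoff 0. No gain.
Village 2 (pledges 80, payoff 37): dropping to 0 → total 260, payoff 0. No gain.
Village 3 (pledges 30, payoff 87): dropping to 0 → total 310, payoff 0. No gain.
Village 4 (pledges 70, payoff 47): dropping to 0 → total 270, payoff 0. No gain.
Village 5 (pledges 80, payoff 37): dropping to 0 → total 260, payoff 0. No gain.
Village 6 (pledges 0, payoff 117): pledging 40 → total 380, payoff 77. No gain.

Yes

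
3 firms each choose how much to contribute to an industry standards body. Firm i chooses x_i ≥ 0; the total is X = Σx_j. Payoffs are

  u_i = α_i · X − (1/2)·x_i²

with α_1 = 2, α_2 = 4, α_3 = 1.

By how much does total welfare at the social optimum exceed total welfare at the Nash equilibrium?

35

Firm i's FOC: ∂u_i/∂x_i = α_i − x_i = 0, so x_i* = α_i.
NE contributions = (2, 4, 1); X = 7.
W^NE = (Σα)·X − ½Σα_i² = 7² − ½·21 = 38.5.
Planner sets x_i = Σα_j = 7 for every i, so X^SO = 3·7 = 21.
W^SO = (Σα)·X^SO − ½·3·(Σα)² = (3/2)·7² = 73.5.
Deadweight loss = W^SO − W^NE = 35.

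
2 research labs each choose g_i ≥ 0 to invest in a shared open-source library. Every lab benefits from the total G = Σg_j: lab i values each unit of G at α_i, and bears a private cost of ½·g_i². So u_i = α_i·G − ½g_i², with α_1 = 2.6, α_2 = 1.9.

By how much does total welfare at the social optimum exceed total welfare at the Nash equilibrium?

5.185

Lab i's FOC: ∂u_i/∂g_i = α_i − g_i = 0, so g_i* = α_i.
NE contributions = (2.6, 1.9); G = 4.5.
W^NE = (Σα)·G − ½Σα_i² = 4.5² − ½·10.37 = 15.065.
Planner sets g_i = Σα_j = 4.5 for every i, so G^SO = 2·4.5 = 9.
W^SO = (Σα)·G^SO − ½·2·(Σα)² = (2/2)·4.5² = 20.25.
Deadweight loss = W^SO − W^NE = 5.185.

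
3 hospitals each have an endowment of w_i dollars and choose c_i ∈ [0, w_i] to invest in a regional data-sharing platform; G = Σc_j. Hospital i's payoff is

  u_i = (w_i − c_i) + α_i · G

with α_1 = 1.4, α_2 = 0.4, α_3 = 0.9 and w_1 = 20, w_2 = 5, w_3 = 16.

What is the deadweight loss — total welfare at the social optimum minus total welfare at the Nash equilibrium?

∂u_i/∂c_i = α_i − 1, so hospital i contributes w_i if α_i > 1, else 0.
α_i > 1 for i ∈ {1}; NE contributions (20, 0, 0), G = 20.
W^NE = Σw_i − G^NE + (Σα_i)·G^NE = 41 + 1.7·20 = 75.
Planner: ∂(Σu_j)/∂c_i = Σα_j − 1 = 1.7 > 0, so everyone contributes w_i; G^SO = 41, W^SO = 41 + 1.7·41 = 110.7.
Deadweight loss = 35.7.

35.7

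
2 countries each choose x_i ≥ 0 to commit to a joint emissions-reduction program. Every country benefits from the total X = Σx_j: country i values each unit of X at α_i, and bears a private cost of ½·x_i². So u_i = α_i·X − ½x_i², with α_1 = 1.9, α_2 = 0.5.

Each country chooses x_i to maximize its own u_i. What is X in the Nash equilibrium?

Country i's FOC: ∂u_i/∂x_i = α_i − x_i = 0, so x_i* = α_i.
NE contributions = (1.9, 0.5); X = 2.4.

2.4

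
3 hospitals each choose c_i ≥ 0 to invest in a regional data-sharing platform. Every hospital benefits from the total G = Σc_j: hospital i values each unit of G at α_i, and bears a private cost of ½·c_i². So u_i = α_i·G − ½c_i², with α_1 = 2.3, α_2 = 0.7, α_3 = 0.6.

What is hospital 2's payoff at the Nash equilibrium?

Hospital i's FOC: ∂u_i/∂c_i = α_i − c_i = 0, so c_i* = α_i.
NE contributions = (2.3, 0.7, 0.6); G = 3.6.
u_2 = α_2·G − ½·(c_2)² = 0.7·3.6 − ½·0.7² = 2.275.

2.275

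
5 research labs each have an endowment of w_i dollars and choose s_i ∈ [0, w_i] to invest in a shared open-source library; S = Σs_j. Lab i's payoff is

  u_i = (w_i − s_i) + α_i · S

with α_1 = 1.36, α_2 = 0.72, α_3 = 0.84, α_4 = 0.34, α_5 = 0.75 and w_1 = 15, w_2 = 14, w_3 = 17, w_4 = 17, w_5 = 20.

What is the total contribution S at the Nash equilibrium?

∂u_i/∂s_i = α_i − 1, so lab i contributes w_i if α_i > 1, else 0.
α_i > 1 for i ∈ {1}; NE contributions (15, 0, 0, 0, 0), S = 15.

15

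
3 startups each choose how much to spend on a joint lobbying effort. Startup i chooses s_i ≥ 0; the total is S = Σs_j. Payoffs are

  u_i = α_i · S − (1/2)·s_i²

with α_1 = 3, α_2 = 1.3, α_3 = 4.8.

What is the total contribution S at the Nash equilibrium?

9.1

Startup i's FOC: ∂u_i/∂s_i = α_i − s_i = 0, so s_i* = α_i.
NE contributions = (3, 1.3, 4.8); S = 9.1.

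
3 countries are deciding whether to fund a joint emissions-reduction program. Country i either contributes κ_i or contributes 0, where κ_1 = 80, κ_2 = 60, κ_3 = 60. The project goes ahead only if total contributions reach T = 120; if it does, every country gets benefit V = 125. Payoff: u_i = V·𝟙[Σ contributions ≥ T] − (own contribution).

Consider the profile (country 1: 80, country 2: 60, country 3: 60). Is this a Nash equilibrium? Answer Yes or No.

No

Total = 200 ≥ 120: provided.
Country 1 (pledges 80, payoff 45): dropping to 0 → total 120, payoff 125. Profitable deviation.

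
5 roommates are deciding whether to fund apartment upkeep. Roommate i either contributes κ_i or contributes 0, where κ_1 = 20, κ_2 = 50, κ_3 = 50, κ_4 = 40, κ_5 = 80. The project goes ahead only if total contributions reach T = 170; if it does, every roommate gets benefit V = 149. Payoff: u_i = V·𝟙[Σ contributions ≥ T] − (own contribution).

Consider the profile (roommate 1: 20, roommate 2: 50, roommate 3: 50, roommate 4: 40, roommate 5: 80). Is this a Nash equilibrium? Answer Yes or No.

Total = 240 ≥ 170: provided.
Roommate 1 (pledges 20, payoff 129): dropping to 0 → total 220, payoff 149. Profitable deviation.

No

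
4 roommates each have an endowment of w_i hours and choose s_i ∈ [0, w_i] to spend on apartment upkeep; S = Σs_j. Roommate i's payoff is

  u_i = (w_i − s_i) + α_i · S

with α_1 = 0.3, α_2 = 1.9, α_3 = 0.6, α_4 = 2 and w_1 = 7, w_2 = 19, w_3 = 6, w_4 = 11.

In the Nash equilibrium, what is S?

∂u_i/∂s_i = α_i − 1, so roommate i contributes w_i if α_i > 1, else 0.
α_i > 1 for i ∈ {2, 4}; NE contributions (0, 19, 0, 11), S = 30.

30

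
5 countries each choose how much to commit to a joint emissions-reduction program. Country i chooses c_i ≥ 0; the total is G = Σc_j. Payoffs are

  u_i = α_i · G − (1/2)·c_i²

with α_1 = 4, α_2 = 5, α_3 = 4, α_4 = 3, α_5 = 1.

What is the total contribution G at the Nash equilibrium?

17

Country i's FOC: ∂u_i/∂c_i = α_i − c_i = 0, so c_i* = α_i.
NE contributions = (4, 5, 4, 3, 1); G = 17.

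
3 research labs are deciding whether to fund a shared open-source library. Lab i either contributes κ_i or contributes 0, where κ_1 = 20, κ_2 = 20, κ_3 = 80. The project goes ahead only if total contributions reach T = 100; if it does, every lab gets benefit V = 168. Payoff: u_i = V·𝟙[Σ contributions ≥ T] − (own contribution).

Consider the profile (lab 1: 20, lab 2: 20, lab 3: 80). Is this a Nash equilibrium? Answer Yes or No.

No

Total = 120 ≥ 100: provided.
Lab 1 (pledges 20, payoff 148): dropping to 0 → total 100, payoff 168. Profitable deviation.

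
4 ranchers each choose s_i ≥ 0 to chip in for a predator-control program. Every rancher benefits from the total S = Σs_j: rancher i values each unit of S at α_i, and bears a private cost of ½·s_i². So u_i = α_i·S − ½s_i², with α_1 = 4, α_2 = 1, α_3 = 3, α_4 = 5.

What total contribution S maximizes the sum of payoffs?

52

Planner FOC: ∂(Σu_j)/∂s_i = (Σα_j) − s_i = 0, so s_i^SO = Σα_j = 13 for every i; S^SO = 52.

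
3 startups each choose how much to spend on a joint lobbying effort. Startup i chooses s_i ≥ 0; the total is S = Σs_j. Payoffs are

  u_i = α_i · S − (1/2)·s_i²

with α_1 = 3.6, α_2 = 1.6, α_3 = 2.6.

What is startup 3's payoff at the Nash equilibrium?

Startup i's FOC: ∂u_i/∂s_i = α_i − s_i = 0, so s_i* = α_i.
NE contributions = (3.6, 1.6, 2.6); S = 7.8.
u_3 = α_3·S − ½·(s_3)² = 2.6·7.8 − ½·2.6² = 16.9.

16.9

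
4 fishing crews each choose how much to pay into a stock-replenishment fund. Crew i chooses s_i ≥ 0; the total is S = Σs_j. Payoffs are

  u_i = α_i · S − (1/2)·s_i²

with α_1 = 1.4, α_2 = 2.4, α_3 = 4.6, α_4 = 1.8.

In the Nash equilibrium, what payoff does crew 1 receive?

Crew i's FOC: ∂u_i/∂s_i = α_i − s_i = 0, so s_i* = α_i.
NE contributions = (1.4, 2.4, 4.6, 1.8); S = 10.2.
u_1 = α_1·S − ½·(s_1)² = 1.4·10.2 − ½·1.4² = 13.3.

13.3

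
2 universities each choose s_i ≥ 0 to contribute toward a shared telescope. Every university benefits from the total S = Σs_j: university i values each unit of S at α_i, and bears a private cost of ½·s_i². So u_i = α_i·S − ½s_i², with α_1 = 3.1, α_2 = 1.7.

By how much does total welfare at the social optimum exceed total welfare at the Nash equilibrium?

University i's FOC: ∂u_i/∂s_i = α_i − s_i = 0, so s_i* = α_i.
NE contributions = (3.1, 1.7); S = 4.8.
W^NE = (Σα)·S − ½Σα_i² = 4.8² − ½·12.5 = 16.79.
Planner sets s_i = Σα_j = 4.8 for every i, so S^SO = 2·4.8 = 9.6.
W^SO = (Σα)·S^SO − ½·2·(Σα)² = (2/2)·4.8² = 23.04.
Deadweight loss = W^SO − W^NE = 6.25.

6.25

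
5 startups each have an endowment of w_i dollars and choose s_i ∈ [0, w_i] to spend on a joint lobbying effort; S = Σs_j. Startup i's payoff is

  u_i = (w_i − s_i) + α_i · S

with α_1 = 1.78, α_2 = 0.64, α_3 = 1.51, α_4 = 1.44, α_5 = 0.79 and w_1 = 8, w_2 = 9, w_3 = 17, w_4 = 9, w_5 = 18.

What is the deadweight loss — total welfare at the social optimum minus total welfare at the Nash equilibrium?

139.32

∂u_i/∂s_i = α_i − 1, so startup i contributes w_i if α_i > 1, else 0.
α_i > 1 for i ∈ {1, 3, 4}; NE contributions (8, 0, 17, 9, 0), S = 34.
W^NE = Σw_i − S^NE + (Σα_i)·S^NE = 61 + 5.16·34 = 236.44.
Planner: ∂(Σu_j)/∂s_i = Σα_j − 1 = 5.16 > 0, so everyone contributes w_i; S^SO = 61, W^SO = 61 + 5.16·61 = 375.76.
Deadweight loss = 139.32.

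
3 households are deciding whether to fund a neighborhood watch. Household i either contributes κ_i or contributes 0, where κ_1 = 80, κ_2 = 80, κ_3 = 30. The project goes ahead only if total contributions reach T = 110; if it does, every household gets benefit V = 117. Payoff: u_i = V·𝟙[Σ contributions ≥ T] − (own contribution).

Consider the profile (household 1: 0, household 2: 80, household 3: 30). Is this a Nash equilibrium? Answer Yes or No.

Yes

Total = 110 ≥ 110: provided.
Household 1 (pledges 0, payoff 117): pledging 80 → total 190, payoff 37. No gain.
Household 2 (pledges 80, payoff 37): dropping to 0 → total 30, payoff 0. No gain.
Household 3 (pledges 30, payoff 87): dropping to 0 → total 80, payoff 0. No gain.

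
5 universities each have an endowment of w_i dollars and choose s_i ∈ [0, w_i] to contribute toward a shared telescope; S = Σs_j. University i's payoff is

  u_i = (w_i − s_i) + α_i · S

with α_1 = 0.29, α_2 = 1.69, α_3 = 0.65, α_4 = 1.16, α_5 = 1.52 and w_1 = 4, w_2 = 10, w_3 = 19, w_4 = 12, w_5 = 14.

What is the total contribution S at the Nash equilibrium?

36

∂u_i/∂s_i = α_i − 1, so university i contributes w_i if α_i > 1, else 0.
α_i > 1 for i ∈ {2, 4, 5}; NE contributions (0, 10, 0, 12, 14), S = 36.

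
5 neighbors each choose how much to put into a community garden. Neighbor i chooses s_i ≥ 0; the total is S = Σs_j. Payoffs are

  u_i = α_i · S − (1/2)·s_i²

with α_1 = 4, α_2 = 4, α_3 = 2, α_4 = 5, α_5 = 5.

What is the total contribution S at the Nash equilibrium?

20

Neighbor i's FOC: ∂u_i/∂s_i = α_i − s_i = 0, so s_i* = α_i.
NE contributions = (4, 4, 2, 5, 5); S = 20.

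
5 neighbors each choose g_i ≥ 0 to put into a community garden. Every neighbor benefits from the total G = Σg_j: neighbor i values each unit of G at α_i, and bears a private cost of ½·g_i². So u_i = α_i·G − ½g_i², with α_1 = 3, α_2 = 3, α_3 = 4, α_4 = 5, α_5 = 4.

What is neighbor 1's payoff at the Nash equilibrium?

Neighbor i's FOC: ∂u_i/∂g_i = α_i − g_i = 0, so g_i* = α_i.
NE contributions = (3, 3, 4, 5, 4); G = 19.
u_1 = α_1·G − ½·(g_1)² = 3·19 − ½·3² = 52.5.

52.5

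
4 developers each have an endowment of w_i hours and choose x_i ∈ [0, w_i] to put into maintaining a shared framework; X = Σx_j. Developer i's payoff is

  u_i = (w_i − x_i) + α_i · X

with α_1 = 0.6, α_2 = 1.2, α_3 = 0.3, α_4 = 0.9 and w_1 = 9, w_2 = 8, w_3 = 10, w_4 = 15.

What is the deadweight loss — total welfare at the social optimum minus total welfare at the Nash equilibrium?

68

∂u_i/∂x_i = α_i − 1, so developer i contributes w_i if α_i > 1, else 0.
α_i > 1 for i ∈ {2}; NE contributions (0, 8, 0, 0), X = 8.
W^NE = Σw_i − X^NE + (Σα_i)·X^NE = 42 + 2·8 = 58.
Planner: ∂(Σu_j)/∂x_i = Σα_j − 1 = 2 > 0, so everyone contributes w_i; X^SO = 42, W^SO = 42 + 2·42 = 126.
Deadweight loss = 68.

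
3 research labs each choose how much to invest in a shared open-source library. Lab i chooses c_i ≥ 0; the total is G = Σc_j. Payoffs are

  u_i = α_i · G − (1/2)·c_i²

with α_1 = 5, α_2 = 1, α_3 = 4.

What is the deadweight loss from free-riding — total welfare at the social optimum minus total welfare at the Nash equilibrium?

71

Lab i's FOC: ∂u_i/∂c_i = α_i − c_i = 0, so c_i* = α_i.
NE contributions = (5, 1, 4); G = 10.
W^NE = (Σα)·G − ½Σα_i² = 10² − ½·42 = 79.
Planner sets c_i = Σα_j = 10 for every i, so G^SO = 3·10 = 30.
W^SO = (Σα)·G^SO − ½·3·(Σα)² = (3/2)·10² = 150.
Deadweight loss = W^SO − W^NE = 71.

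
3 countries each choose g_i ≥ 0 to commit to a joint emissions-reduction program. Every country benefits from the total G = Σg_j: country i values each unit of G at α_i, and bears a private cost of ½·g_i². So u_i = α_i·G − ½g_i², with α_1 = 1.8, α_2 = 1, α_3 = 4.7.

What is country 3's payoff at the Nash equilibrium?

24.205

Country i's FOC: ∂u_i/∂g_i = α_i − g_i = 0, so g_i* = α_i.
NE contributions = (1.8, 1, 4.7); G = 7.5.
u_3 = α_3·G − ½·(g_3)² = 4.7·7.5 − ½·4.7² = 24.205.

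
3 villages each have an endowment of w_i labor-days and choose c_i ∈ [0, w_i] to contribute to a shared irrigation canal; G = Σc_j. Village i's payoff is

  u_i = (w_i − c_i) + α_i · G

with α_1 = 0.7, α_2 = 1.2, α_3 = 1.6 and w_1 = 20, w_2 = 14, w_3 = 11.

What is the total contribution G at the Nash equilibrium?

25

∂u_i/∂c_i = α_i − 1, so village i contributes w_i if α_i > 1, else 0.
α_i > 1 for i ∈ {2, 3}; NE contributions (0, 14, 11), G = 25.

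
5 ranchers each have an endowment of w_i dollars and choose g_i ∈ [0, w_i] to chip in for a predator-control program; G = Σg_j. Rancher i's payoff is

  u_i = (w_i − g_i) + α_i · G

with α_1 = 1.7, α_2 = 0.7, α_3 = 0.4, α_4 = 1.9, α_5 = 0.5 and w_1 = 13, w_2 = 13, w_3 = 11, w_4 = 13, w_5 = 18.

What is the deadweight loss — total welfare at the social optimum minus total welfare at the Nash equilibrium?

∂u_i/∂g_i = α_i − 1, so rancher i contributes w_i if α_i > 1, else 0.
α_i > 1 for i ∈ {1, 4}; NE contributions (13, 0, 0, 13, 0), G = 26.
W^NE = Σw_i − G^NE + (Σα_i)·G^NE = 68 + 4.2·26 = 177.2.
Planner: ∂(Σu_j)/∂g_i = Σα_j − 1 = 4.2 > 0, so everyone contributes w_i; G^SO = 68, W^SO = 68 + 4.2·68 = 353.6.
Deadweight loss = 176.4.

176.4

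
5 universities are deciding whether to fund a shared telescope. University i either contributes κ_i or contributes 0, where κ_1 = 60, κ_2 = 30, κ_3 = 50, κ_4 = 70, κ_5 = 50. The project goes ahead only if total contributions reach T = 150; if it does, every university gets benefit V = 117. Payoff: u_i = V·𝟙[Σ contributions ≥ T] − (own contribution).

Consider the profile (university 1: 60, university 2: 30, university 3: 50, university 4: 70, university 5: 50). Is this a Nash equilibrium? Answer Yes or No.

Total = 260 ≥ 150: provided.
University 1 (pledges 60, payoff 57): dropping to 0 → total 200, payoff 117. Profitable deviation.

No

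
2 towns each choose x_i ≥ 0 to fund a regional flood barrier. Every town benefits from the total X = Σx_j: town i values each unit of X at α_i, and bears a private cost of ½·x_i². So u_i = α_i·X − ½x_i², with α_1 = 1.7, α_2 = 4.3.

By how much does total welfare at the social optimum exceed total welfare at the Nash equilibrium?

Town i's FOC: ∂u_i/∂x_i = α_i − x_i = 0, so x_i* = α_i.
NE contributions = (1.7, 4.3); X = 6.
W^NE = (Σα)·X − ½Σα_i² = 6² − ½·21.38 = 25.31.
Planner sets x_i = Σα_j = 6 for every i, so X^SO = 2·6 = 12.
W^SO = (Σα)·X^SO − ½·2·(Σα)² = (2/2)·6² = 36.
Deadweight loss = W^SO − W^NE = 10.69.

10.69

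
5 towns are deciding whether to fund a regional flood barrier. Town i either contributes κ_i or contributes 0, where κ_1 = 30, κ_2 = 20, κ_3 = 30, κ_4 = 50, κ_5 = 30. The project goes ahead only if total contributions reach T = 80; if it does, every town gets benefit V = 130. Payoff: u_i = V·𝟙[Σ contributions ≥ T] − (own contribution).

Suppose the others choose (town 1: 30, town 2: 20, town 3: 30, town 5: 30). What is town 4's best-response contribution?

0

Others' total = 110 ≥ 80; contributing adds cost 50 for no extra benefit.
Best response: 0.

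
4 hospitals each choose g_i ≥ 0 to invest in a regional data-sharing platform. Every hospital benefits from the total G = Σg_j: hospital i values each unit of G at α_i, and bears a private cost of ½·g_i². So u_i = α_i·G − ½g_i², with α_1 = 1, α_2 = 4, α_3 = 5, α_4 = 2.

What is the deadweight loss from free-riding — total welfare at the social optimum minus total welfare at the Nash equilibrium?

167

Hospital i's FOC: ∂u_i/∂g_i = α_i − g_i = 0, so g_i* = α_i.
NE contributions = (1, 4, 5, 2); G = 12.
W^NE = (Σα)·G − ½Σα_i² = 12² − ½·46 = 121.
Planner sets g_i = Σα_j = 12 for every i, so G^SO = 4·12 = 48.
W^SO = (Σα)·G^SO − ½·4·(Σα)² = (4/2)·12² = 288.
Deadweight loss = W^SO − W^NE = 167.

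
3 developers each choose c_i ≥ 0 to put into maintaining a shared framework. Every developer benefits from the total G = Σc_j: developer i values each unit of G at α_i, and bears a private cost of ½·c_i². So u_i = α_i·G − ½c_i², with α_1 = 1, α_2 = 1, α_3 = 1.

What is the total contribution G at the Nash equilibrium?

3

Developer i's FOC: ∂u_i/∂c_i = α_i − c_i = 0, so c_i* = α_i.
NE contributions = (1, 1, 1); G = 3.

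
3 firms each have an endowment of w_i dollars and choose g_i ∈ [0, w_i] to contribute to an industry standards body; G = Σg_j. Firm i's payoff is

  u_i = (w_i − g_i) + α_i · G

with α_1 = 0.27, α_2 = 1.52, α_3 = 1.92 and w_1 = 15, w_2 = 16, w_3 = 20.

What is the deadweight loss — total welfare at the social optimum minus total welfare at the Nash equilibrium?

40.65

∂u_i/∂g_i = α_i − 1, so firm i contributes w_i if α_i > 1, else 0.
α_i > 1 for i ∈ {2, 3}; NE contributions (0, 16, 20), G = 36.
W^NE = Σw_i − G^NE + (Σα_i)·G^NE = 51 + 2.71·36 = 148.56.
Planner: ∂(Σu_j)/∂g_i = Σα_j − 1 = 2.71 > 0, so everyone contributes w_i; G^SO = 51, W^SO = 51 + 2.71·51 = 189.21.
Deadweight loss = 40.65.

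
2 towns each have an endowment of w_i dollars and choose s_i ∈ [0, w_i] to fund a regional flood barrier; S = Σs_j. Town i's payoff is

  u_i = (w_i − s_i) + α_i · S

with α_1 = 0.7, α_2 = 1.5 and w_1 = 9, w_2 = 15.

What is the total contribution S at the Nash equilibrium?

15

∂u_i/∂s_i = α_i − 1, so town i contributes w_i if α_i > 1, else 0.
α_i > 1 for i ∈ {2}; NE contributions (0, 15), S = 15.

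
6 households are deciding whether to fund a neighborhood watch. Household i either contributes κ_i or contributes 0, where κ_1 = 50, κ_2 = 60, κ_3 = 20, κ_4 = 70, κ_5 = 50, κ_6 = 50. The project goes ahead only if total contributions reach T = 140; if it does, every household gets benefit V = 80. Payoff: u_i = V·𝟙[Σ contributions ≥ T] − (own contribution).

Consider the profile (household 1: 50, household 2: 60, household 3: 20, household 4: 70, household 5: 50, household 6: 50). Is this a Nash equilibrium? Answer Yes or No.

No

Total = 300 ≥ 140: provided.
Household 1 (pledges 50, payoff 30): dropping to 0 → total 250, payoff 80. Profitable deviation.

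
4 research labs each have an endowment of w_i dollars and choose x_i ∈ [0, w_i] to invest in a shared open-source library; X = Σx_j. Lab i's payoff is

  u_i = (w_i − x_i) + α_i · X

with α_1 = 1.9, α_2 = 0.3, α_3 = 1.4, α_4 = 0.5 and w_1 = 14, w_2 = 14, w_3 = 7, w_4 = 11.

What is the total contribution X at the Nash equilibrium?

∂u_i/∂x_i = α_i − 1, so lab i contributes w_i if α_i > 1, else 0.
α_i > 1 for i ∈ {1, 3}; NE contributions (14, 0, 7, 0), X = 21.

21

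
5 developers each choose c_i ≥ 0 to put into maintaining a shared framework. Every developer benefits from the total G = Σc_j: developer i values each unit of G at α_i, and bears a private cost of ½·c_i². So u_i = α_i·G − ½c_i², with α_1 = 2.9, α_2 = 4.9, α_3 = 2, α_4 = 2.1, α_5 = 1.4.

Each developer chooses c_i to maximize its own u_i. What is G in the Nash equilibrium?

13.3

Developer i's FOC: ∂u_i/∂c_i = α_i − c_i = 0, so c_i* = α_i.
NE contributions = (2.9, 4.9, 2, 2.1, 1.4); G = 13.3.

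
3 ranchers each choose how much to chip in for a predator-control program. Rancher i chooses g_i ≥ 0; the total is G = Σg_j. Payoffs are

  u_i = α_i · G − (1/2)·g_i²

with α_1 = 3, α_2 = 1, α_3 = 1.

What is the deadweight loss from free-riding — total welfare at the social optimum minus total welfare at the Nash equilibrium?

18

Rancher i's FOC: ∂u_i/∂g_i = α_i − g_i = 0, so g_i* = α_i.
NE contributions = (3, 1, 1); G = 5.
W^NE = (Σα)·G − ½Σα_i² = 5² − ½·11 = 19.5.
Planner sets g_i = Σα_j = 5 for every i, so G^SO = 3·5 = 15.
W^SO = (Σα)·G^SO − ½·3·(Σα)² = (3/2)·5² = 37.5.
Deadweight loss = W^SO − W^NE = 18.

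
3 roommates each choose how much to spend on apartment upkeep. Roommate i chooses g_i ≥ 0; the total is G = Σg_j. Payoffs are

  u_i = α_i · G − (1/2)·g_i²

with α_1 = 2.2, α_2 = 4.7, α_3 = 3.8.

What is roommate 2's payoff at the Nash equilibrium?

Roommate i's FOC: ∂u_i/∂g_i = α_i − g_i = 0, so g_i* = α_i.
NE contributions = (2.2, 4.7, 3.8); G = 10.7.
u_2 = α_2·G − ½·(g_2)² = 4.7·10.7 − ½·4.7² = 39.245.

39.245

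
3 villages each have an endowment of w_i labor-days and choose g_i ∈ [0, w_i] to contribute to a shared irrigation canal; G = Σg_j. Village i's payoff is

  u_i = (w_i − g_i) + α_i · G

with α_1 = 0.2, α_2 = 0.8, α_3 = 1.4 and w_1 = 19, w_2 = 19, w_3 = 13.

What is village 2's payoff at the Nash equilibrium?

29.4

∂u_i/∂g_i = α_i − 1, so village i contributes w_i if α_i > 1, else 0.
α_i > 1 for i ∈ {3}; NE contributions (0, 0, 13), G = 13.
u_2 = (19 − 0) + 0.8·13 = 29.4.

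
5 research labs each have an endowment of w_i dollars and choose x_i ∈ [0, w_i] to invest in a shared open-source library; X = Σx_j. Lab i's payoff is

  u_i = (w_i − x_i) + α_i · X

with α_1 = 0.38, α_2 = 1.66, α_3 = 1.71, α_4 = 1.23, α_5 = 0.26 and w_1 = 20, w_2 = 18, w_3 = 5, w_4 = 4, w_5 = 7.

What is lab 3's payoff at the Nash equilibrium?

∂u_i/∂x_i = α_i − 1, so lab i contributes w_i if α_i > 1, else 0.
α_i > 1 for i ∈ {2, 3, 4}; NE contributions (0, 18, 5, 4, 0), X = 27.
u_3 = (5 − 5) + 1.71·27 = 46.17.

46.17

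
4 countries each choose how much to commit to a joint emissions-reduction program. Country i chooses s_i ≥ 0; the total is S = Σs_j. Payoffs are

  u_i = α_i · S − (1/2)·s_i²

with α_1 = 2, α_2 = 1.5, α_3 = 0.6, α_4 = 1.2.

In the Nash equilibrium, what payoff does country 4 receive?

5.64

Country i's FOC: ∂u_i/∂s_i = α_i − s_i = 0, so s_i* = α_i.
NE contributions = (2, 1.5, 0.6, 1.2); S = 5.3.
u_4 = α_4·S − ½·(s_4)² = 1.2·5.3 − ½·1.2² = 5.64.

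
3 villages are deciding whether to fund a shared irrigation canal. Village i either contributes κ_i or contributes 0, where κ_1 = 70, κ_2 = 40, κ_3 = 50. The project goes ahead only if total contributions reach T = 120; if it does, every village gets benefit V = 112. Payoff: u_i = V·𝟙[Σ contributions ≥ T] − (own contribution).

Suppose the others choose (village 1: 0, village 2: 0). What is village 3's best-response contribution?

0

Others' total = 0. Even contributing 50 gives 50 < 120: no benefit either way.
Best response: 0.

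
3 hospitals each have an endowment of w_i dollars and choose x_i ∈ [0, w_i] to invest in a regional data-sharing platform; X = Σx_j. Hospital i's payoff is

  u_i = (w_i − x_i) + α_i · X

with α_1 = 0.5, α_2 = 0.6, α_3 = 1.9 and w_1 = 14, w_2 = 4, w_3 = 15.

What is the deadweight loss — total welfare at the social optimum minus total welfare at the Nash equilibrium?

∂u_i/∂x_i = α_i − 1, so hospital i contributes w_i if α_i > 1, else 0.
α_i > 1 for i ∈ {3}; NE contributions (0, 0, 15), X = 15.
W^NE = Σw_i − X^NE + (Σα_i)·X^NE = 33 + 2·15 = 63.
Planner: ∂(Σu_j)/∂x_i = Σα_j − 1 = 2 > 0, so everyone contributes w_i; X^SO = 33, W^SO = 33 + 2·33 = 99.
Deadweight loss = 36.

36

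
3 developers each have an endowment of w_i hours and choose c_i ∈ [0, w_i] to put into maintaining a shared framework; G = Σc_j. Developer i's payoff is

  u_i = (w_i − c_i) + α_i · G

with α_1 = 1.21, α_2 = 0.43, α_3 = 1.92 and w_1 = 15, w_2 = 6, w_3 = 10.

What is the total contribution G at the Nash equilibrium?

25

∂u_i/∂c_i = α_i − 1, so developer i contributes w_i if α_i > 1, else 0.
α_i > 1 for i ∈ {1, 3}; NE contributions (15, 0, 10), G = 25.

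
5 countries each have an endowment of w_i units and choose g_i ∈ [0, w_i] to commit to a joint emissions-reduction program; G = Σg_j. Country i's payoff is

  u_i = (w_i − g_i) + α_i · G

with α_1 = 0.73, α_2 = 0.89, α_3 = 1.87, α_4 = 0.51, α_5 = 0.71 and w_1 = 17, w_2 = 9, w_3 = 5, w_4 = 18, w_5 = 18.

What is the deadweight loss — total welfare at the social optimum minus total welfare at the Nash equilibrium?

230.02

∂u_i/∂g_i = α_i − 1, so country i contributes w_i if α_i > 1, else 0.
α_i > 1 for i ∈ {3}; NE contributions (0, 0, 5, 0, 0), G = 5.
W^NE = Σw_i − G^NE + (Σα_i)·G^NE = 67 + 3.71·5 = 85.55.
Planner: ∂(Σu_j)/∂g_i = Σα_j − 1 = 3.71 > 0, so everyone contributes w_i; G^SO = 67, W^SO = 67 + 3.71·67 = 315.57.
Deadweight loss = 230.02.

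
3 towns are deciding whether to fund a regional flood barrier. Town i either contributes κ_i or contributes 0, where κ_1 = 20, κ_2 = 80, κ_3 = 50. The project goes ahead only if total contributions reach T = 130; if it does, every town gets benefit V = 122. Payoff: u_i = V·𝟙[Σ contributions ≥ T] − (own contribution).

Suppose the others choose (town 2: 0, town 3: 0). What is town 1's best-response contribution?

0

Others' total = 0. Even contributing 20 gives 20 < 130: no benefit either way.
Best response: 0.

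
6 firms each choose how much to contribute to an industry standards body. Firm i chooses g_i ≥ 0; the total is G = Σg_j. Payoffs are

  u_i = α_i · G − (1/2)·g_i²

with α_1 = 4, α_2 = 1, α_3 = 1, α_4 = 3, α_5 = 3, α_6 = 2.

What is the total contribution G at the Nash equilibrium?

14

Firm i's FOC: ∂u_i/∂g_i = α_i − g_i = 0, so g_i* = α_i.
NE contributions = (4, 1, 1, 3, 3, 2); G = 14.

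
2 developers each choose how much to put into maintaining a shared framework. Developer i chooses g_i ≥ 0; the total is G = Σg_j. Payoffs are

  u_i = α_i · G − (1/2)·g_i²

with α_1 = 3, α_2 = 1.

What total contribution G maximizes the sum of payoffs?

8

Planner FOC: ∂(Σu_j)/∂g_i = (Σα_j) − g_i = 0, so g_i^SO = Σα_j = 4 for every i; G^SO = 8.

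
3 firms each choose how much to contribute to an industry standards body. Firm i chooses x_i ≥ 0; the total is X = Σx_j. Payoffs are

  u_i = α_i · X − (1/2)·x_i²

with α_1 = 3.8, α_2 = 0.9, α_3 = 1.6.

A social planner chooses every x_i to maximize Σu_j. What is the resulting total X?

18.9

Planner FOC: ∂(Σu_j)/∂x_i = (Σα_j) − x_i = 0, so x_i^SO = Σα_j = 6.3 for every i; X^SO = 18.9.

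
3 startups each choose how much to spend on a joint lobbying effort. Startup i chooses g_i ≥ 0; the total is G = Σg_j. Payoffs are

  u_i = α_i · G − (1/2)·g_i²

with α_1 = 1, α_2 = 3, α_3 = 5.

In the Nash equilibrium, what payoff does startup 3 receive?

32.5

Startup i's FOC: ∂u_i/∂g_i = α_i − g_i = 0, so g_i* = α_i.
NE contributions = (1, 3, 5); G = 9.
u_3 = α_3·G − ½·(g_3)² = 5·9 − ½·5² = 32.5.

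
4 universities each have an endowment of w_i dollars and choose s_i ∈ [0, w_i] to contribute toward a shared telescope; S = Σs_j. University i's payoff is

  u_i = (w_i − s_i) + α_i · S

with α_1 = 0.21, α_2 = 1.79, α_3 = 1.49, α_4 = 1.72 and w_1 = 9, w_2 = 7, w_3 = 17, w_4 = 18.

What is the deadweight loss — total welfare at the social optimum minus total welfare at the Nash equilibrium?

37.89

∂u_i/∂s_i = α_i − 1, so university i contributes w_i if α_i > 1, else 0.
α_i > 1 for i ∈ {2, 3, 4}; NE contributions (0, 7, 17, 18), S = 42.
W^NE = Σw_i − S^NE + (Σα_i)·S^NE = 51 + 4.21·42 = 227.82.
Planner: ∂(Σu_j)/∂s_i = Σα_j − 1 = 4.21 > 0, so everyone contributes w_i; S^SO = 51, W^SO = 51 + 4.21·51 = 265.71.
Deadweight loss = 37.89.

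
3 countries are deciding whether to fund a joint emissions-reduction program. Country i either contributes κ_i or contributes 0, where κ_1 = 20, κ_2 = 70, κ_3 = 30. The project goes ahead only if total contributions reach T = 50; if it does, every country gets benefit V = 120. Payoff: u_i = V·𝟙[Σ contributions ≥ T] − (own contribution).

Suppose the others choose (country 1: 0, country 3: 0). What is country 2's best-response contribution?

70

Others' total = 0. Contributing 70 brings total to 70 ≥ 50: gain V − κ_2 = 50.
Best response: 70.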